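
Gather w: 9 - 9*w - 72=-9*w - 63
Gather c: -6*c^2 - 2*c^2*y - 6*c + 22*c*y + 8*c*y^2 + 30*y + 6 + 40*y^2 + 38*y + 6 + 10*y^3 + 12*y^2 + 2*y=c^2*(-2*y - 6) + c*(8*y^2 + 22*y - 6) + 10*y^3 + 52*y^2 + 70*y + 12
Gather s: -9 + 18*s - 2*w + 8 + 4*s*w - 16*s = s*(4*w + 2) - 2*w - 1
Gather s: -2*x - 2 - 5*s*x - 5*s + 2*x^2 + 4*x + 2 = s*(-5*x - 5) + 2*x^2 + 2*x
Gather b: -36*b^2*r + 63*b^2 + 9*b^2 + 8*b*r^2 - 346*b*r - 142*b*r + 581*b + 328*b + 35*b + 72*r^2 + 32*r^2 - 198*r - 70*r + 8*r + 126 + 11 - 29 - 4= b^2*(72 - 36*r) + b*(8*r^2 - 488*r + 944) + 104*r^2 - 260*r + 104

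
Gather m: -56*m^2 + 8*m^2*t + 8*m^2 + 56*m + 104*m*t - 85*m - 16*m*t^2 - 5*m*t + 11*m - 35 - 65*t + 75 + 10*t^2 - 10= m^2*(8*t - 48) + m*(-16*t^2 + 99*t - 18) + 10*t^2 - 65*t + 30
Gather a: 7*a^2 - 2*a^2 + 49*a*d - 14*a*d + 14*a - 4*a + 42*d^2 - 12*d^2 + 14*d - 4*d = 5*a^2 + a*(35*d + 10) + 30*d^2 + 10*d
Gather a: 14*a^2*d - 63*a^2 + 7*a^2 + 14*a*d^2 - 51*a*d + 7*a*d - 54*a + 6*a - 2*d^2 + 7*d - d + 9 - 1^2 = a^2*(14*d - 56) + a*(14*d^2 - 44*d - 48) - 2*d^2 + 6*d + 8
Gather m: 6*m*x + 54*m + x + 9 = m*(6*x + 54) + x + 9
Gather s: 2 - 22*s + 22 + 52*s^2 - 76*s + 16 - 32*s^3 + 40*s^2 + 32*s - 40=-32*s^3 + 92*s^2 - 66*s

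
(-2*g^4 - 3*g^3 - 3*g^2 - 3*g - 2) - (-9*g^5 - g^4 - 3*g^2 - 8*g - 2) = 9*g^5 - g^4 - 3*g^3 + 5*g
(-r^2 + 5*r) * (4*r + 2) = -4*r^3 + 18*r^2 + 10*r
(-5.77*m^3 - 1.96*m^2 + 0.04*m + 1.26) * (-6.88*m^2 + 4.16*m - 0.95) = 39.6976*m^5 - 10.5184*m^4 - 2.9473*m^3 - 6.6404*m^2 + 5.2036*m - 1.197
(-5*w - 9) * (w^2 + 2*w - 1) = -5*w^3 - 19*w^2 - 13*w + 9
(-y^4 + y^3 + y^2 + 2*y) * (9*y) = -9*y^5 + 9*y^4 + 9*y^3 + 18*y^2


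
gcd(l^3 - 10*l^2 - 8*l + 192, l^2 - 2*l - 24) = l^2 - 2*l - 24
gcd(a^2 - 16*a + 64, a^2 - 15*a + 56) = a - 8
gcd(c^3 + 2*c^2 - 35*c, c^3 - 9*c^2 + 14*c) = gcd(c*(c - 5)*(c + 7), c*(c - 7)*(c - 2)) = c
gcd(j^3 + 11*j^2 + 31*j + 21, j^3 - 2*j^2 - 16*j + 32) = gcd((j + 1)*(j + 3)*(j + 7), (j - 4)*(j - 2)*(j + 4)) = 1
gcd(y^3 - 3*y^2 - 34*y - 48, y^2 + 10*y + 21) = y + 3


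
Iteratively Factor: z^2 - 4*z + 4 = (z - 2)*(z - 2)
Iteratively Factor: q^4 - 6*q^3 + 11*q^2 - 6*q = (q - 2)*(q^3 - 4*q^2 + 3*q) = q*(q - 2)*(q^2 - 4*q + 3) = q*(q - 3)*(q - 2)*(q - 1)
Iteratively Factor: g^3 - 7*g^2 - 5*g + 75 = (g - 5)*(g^2 - 2*g - 15) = (g - 5)^2*(g + 3)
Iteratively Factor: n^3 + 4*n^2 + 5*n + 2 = (n + 1)*(n^2 + 3*n + 2) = (n + 1)*(n + 2)*(n + 1)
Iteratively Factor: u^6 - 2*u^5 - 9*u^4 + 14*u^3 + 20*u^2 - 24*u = (u - 1)*(u^5 - u^4 - 10*u^3 + 4*u^2 + 24*u) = u*(u - 1)*(u^4 - u^3 - 10*u^2 + 4*u + 24) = u*(u - 2)*(u - 1)*(u^3 + u^2 - 8*u - 12) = u*(u - 2)*(u - 1)*(u + 2)*(u^2 - u - 6) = u*(u - 2)*(u - 1)*(u + 2)^2*(u - 3)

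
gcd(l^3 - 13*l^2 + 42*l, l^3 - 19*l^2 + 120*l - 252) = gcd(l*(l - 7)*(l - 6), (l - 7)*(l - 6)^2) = l^2 - 13*l + 42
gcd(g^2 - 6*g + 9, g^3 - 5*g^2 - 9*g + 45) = g - 3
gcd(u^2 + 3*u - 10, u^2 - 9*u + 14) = u - 2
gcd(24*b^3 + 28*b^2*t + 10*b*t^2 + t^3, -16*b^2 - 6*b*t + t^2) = 2*b + t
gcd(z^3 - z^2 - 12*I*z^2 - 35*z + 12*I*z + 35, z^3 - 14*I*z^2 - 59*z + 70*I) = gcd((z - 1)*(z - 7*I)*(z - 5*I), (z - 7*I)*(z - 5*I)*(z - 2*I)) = z^2 - 12*I*z - 35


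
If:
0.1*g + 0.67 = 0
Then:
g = -6.70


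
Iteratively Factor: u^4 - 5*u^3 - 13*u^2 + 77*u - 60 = (u + 4)*(u^3 - 9*u^2 + 23*u - 15) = (u - 1)*(u + 4)*(u^2 - 8*u + 15) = (u - 5)*(u - 1)*(u + 4)*(u - 3)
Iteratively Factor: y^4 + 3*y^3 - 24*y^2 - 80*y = (y - 5)*(y^3 + 8*y^2 + 16*y) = (y - 5)*(y + 4)*(y^2 + 4*y) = y*(y - 5)*(y + 4)*(y + 4)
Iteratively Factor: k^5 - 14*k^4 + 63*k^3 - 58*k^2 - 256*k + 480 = (k - 3)*(k^4 - 11*k^3 + 30*k^2 + 32*k - 160) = (k - 4)*(k - 3)*(k^3 - 7*k^2 + 2*k + 40) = (k - 5)*(k - 4)*(k - 3)*(k^2 - 2*k - 8) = (k - 5)*(k - 4)^2*(k - 3)*(k + 2)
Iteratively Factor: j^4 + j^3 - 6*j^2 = (j + 3)*(j^3 - 2*j^2) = j*(j + 3)*(j^2 - 2*j) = j^2*(j + 3)*(j - 2)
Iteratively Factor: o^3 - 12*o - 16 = (o - 4)*(o^2 + 4*o + 4) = (o - 4)*(o + 2)*(o + 2)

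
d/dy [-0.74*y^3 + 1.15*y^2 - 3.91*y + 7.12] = -2.22*y^2 + 2.3*y - 3.91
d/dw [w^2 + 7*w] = 2*w + 7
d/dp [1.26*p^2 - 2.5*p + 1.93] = 2.52*p - 2.5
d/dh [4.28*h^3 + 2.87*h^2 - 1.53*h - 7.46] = 12.84*h^2 + 5.74*h - 1.53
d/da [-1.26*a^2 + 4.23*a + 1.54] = 4.23 - 2.52*a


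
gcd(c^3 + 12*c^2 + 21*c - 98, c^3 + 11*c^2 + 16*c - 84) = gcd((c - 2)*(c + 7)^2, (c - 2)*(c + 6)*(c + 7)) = c^2 + 5*c - 14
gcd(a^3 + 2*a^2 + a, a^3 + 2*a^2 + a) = a^3 + 2*a^2 + a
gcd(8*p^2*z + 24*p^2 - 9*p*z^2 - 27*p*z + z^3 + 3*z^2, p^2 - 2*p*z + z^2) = -p + z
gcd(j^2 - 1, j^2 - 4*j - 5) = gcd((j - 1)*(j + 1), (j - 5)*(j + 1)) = j + 1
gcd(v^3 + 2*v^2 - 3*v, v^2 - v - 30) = 1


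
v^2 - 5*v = v*(v - 5)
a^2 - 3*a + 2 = (a - 2)*(a - 1)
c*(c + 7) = c^2 + 7*c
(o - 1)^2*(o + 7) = o^3 + 5*o^2 - 13*o + 7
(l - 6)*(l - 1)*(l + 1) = l^3 - 6*l^2 - l + 6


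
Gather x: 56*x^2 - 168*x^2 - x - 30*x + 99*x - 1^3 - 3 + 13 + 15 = -112*x^2 + 68*x + 24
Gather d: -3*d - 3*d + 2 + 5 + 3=10 - 6*d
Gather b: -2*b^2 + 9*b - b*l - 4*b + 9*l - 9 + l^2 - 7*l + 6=-2*b^2 + b*(5 - l) + l^2 + 2*l - 3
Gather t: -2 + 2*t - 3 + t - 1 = 3*t - 6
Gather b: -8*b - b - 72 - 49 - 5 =-9*b - 126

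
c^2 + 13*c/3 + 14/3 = (c + 2)*(c + 7/3)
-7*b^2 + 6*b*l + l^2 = (-b + l)*(7*b + l)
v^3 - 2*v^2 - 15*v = v*(v - 5)*(v + 3)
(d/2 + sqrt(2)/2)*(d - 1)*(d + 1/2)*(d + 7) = d^4/2 + sqrt(2)*d^3/2 + 13*d^3/4 - 2*d^2 + 13*sqrt(2)*d^2/4 - 2*sqrt(2)*d - 7*d/4 - 7*sqrt(2)/4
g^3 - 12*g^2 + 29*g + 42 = (g - 7)*(g - 6)*(g + 1)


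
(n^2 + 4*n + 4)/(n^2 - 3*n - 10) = (n + 2)/(n - 5)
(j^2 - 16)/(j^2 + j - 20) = (j + 4)/(j + 5)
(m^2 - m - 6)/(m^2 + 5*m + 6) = (m - 3)/(m + 3)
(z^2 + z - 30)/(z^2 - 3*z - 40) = (-z^2 - z + 30)/(-z^2 + 3*z + 40)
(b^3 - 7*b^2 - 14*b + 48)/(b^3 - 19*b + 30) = (b^2 - 5*b - 24)/(b^2 + 2*b - 15)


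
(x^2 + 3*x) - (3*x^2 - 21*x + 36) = -2*x^2 + 24*x - 36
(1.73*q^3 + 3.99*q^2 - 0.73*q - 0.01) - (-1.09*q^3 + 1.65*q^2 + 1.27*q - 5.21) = 2.82*q^3 + 2.34*q^2 - 2.0*q + 5.2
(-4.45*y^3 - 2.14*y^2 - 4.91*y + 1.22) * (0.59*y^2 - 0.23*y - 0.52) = -2.6255*y^5 - 0.2391*y^4 - 0.0906999999999999*y^3 + 2.9619*y^2 + 2.2726*y - 0.6344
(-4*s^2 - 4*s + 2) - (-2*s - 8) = -4*s^2 - 2*s + 10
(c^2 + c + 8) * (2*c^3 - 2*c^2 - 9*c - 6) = 2*c^5 + 5*c^3 - 31*c^2 - 78*c - 48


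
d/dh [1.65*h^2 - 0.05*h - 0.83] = 3.3*h - 0.05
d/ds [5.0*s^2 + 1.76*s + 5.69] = 10.0*s + 1.76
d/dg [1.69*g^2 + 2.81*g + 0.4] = 3.38*g + 2.81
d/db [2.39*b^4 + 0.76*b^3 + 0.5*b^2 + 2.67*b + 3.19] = 9.56*b^3 + 2.28*b^2 + 1.0*b + 2.67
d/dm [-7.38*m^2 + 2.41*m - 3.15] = 2.41 - 14.76*m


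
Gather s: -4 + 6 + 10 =12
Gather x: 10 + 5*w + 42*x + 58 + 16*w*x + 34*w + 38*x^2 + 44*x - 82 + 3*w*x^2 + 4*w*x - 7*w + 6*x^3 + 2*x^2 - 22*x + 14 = 32*w + 6*x^3 + x^2*(3*w + 40) + x*(20*w + 64)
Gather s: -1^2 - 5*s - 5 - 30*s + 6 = -35*s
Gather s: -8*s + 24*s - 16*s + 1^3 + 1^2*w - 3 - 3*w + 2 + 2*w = 0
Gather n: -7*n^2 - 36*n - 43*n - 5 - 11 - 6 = -7*n^2 - 79*n - 22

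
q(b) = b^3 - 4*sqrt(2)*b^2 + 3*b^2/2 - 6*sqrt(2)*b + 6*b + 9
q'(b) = 3*b^2 - 8*sqrt(2)*b + 3*b - 6*sqrt(2) + 6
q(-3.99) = -110.78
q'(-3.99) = 78.45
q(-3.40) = -69.91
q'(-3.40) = 60.46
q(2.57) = -7.87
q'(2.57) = -4.04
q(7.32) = 160.30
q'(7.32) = 97.41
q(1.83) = -3.34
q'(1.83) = -7.65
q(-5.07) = -215.57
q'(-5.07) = 116.78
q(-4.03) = -113.95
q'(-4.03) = 79.74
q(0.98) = 3.51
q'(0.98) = -7.75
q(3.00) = -8.87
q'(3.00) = -0.43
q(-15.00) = -4264.01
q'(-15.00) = 797.22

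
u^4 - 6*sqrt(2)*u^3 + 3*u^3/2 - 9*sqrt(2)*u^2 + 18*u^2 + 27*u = u*(u + 3/2)*(u - 3*sqrt(2))^2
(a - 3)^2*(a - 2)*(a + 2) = a^4 - 6*a^3 + 5*a^2 + 24*a - 36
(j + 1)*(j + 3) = j^2 + 4*j + 3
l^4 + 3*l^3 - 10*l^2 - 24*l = l*(l - 3)*(l + 2)*(l + 4)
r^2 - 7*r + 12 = (r - 4)*(r - 3)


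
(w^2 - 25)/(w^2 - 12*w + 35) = (w + 5)/(w - 7)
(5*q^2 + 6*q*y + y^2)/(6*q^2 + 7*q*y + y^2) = (5*q + y)/(6*q + y)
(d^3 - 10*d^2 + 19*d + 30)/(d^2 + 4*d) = (d^3 - 10*d^2 + 19*d + 30)/(d*(d + 4))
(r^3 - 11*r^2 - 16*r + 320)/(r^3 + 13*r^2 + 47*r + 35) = (r^2 - 16*r + 64)/(r^2 + 8*r + 7)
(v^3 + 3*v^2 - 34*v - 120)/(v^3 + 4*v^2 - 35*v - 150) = (v + 4)/(v + 5)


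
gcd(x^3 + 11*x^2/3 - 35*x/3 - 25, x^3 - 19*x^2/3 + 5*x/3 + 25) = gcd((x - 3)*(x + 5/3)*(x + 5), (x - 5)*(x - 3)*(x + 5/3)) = x^2 - 4*x/3 - 5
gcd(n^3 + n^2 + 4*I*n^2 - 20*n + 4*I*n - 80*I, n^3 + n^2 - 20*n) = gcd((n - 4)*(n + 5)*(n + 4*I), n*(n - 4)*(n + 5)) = n^2 + n - 20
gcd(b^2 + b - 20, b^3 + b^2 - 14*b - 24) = b - 4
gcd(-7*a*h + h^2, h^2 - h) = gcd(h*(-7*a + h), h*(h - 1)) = h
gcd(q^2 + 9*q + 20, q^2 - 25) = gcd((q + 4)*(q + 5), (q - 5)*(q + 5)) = q + 5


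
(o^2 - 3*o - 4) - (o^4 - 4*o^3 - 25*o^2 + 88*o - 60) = -o^4 + 4*o^3 + 26*o^2 - 91*o + 56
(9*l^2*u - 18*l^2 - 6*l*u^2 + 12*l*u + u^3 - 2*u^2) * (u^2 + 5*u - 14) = 9*l^2*u^3 + 27*l^2*u^2 - 216*l^2*u + 252*l^2 - 6*l*u^4 - 18*l*u^3 + 144*l*u^2 - 168*l*u + u^5 + 3*u^4 - 24*u^3 + 28*u^2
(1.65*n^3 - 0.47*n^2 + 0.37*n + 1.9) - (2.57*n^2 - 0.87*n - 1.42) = 1.65*n^3 - 3.04*n^2 + 1.24*n + 3.32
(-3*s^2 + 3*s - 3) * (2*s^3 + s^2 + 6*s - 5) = -6*s^5 + 3*s^4 - 21*s^3 + 30*s^2 - 33*s + 15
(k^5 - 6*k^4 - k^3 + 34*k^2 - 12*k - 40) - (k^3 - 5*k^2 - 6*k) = k^5 - 6*k^4 - 2*k^3 + 39*k^2 - 6*k - 40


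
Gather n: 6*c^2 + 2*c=6*c^2 + 2*c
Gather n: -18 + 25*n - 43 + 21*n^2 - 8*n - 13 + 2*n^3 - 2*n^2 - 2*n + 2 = 2*n^3 + 19*n^2 + 15*n - 72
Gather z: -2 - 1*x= -x - 2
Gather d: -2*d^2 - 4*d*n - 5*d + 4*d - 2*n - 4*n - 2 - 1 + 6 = -2*d^2 + d*(-4*n - 1) - 6*n + 3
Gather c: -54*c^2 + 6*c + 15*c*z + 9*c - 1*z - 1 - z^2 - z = -54*c^2 + c*(15*z + 15) - z^2 - 2*z - 1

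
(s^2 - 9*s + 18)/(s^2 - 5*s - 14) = (-s^2 + 9*s - 18)/(-s^2 + 5*s + 14)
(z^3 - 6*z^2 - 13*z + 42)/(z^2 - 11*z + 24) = (z^3 - 6*z^2 - 13*z + 42)/(z^2 - 11*z + 24)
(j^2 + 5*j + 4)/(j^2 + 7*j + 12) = (j + 1)/(j + 3)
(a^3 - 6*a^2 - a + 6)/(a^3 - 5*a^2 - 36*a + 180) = (a^2 - 1)/(a^2 + a - 30)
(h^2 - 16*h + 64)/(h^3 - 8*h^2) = (h - 8)/h^2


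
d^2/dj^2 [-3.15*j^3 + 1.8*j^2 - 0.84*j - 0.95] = 3.6 - 18.9*j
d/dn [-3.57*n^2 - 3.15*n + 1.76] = -7.14*n - 3.15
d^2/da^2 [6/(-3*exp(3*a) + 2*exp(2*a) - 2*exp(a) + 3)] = 6*(-2*(9*exp(2*a) - 4*exp(a) + 2)^2*exp(a) + (27*exp(2*a) - 8*exp(a) + 2)*(3*exp(3*a) - 2*exp(2*a) + 2*exp(a) - 3))*exp(a)/(3*exp(3*a) - 2*exp(2*a) + 2*exp(a) - 3)^3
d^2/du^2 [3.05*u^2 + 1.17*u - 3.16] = 6.10000000000000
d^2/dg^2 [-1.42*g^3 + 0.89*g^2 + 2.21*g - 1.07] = 1.78 - 8.52*g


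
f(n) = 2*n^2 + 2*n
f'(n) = 4*n + 2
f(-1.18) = 0.42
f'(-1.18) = -2.72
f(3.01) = 24.14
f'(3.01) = 14.04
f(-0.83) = -0.28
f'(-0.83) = -1.32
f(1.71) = 9.27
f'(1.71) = 8.84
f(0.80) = 2.88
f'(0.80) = 5.20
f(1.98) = 11.80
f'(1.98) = 9.92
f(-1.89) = 3.36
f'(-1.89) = -5.56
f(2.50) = 17.50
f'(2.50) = 12.00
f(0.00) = 0.00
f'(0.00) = 2.00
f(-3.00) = 12.00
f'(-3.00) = -10.00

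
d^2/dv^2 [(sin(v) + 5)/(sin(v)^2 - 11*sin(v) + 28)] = (-sin(v)^5 - 31*sin(v)^4 + 335*sin(v)^3 - 323*sin(v)^2 - 2822*sin(v) + 1546)/(sin(v)^2 - 11*sin(v) + 28)^3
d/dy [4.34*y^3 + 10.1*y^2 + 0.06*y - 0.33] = 13.02*y^2 + 20.2*y + 0.06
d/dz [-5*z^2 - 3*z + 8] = -10*z - 3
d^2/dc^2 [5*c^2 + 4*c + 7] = 10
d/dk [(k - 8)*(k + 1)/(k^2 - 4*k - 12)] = (3*k^2 - 8*k + 52)/(k^4 - 8*k^3 - 8*k^2 + 96*k + 144)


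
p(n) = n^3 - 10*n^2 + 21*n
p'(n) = 3*n^2 - 20*n + 21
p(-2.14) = -100.54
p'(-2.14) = 77.54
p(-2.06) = -94.44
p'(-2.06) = 74.93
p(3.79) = -9.61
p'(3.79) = -11.71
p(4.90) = -19.55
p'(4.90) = -4.97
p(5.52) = -20.59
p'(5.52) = 2.01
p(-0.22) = -5.11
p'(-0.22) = 25.55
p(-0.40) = -10.06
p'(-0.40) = 29.48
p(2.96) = 0.48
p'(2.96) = -11.92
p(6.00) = -18.00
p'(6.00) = 9.00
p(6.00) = -18.00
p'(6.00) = 9.00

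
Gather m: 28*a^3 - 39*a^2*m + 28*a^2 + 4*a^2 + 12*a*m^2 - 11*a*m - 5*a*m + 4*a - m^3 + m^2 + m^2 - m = 28*a^3 + 32*a^2 + 4*a - m^3 + m^2*(12*a + 2) + m*(-39*a^2 - 16*a - 1)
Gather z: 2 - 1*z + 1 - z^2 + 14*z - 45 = -z^2 + 13*z - 42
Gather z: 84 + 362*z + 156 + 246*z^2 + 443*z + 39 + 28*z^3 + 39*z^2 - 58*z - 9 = 28*z^3 + 285*z^2 + 747*z + 270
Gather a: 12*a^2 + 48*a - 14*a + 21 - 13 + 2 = 12*a^2 + 34*a + 10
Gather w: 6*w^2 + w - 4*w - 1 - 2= 6*w^2 - 3*w - 3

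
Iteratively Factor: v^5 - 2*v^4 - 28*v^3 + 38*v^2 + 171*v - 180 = (v + 4)*(v^4 - 6*v^3 - 4*v^2 + 54*v - 45) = (v - 5)*(v + 4)*(v^3 - v^2 - 9*v + 9) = (v - 5)*(v + 3)*(v + 4)*(v^2 - 4*v + 3) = (v - 5)*(v - 3)*(v + 3)*(v + 4)*(v - 1)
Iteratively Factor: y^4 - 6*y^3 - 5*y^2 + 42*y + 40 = (y + 2)*(y^3 - 8*y^2 + 11*y + 20) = (y - 4)*(y + 2)*(y^2 - 4*y - 5) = (y - 4)*(y + 1)*(y + 2)*(y - 5)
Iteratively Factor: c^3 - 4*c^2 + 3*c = (c - 1)*(c^2 - 3*c) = (c - 3)*(c - 1)*(c)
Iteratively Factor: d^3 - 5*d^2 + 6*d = (d)*(d^2 - 5*d + 6) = d*(d - 2)*(d - 3)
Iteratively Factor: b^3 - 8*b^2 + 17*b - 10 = (b - 1)*(b^2 - 7*b + 10) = (b - 5)*(b - 1)*(b - 2)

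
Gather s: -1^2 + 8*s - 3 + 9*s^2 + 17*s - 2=9*s^2 + 25*s - 6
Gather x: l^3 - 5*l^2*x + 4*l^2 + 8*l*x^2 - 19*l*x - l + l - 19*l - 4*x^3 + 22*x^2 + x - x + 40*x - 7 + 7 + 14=l^3 + 4*l^2 - 19*l - 4*x^3 + x^2*(8*l + 22) + x*(-5*l^2 - 19*l + 40) + 14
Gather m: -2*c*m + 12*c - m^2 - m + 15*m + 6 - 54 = 12*c - m^2 + m*(14 - 2*c) - 48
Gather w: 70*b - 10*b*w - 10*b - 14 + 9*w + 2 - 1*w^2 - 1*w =60*b - w^2 + w*(8 - 10*b) - 12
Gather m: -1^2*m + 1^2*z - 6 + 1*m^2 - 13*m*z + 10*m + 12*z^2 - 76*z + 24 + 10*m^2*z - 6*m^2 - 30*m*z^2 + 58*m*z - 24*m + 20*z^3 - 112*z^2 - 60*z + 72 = m^2*(10*z - 5) + m*(-30*z^2 + 45*z - 15) + 20*z^3 - 100*z^2 - 135*z + 90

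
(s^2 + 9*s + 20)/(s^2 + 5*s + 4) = (s + 5)/(s + 1)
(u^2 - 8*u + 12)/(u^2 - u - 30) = (u - 2)/(u + 5)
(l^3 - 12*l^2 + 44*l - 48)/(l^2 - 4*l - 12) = (l^2 - 6*l + 8)/(l + 2)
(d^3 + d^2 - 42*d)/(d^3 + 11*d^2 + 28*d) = (d - 6)/(d + 4)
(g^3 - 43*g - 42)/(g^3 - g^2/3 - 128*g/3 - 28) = 3*(g + 1)/(3*g + 2)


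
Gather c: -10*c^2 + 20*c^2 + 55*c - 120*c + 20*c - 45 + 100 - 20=10*c^2 - 45*c + 35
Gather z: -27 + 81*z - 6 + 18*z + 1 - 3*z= 96*z - 32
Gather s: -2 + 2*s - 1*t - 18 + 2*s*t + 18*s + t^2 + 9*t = s*(2*t + 20) + t^2 + 8*t - 20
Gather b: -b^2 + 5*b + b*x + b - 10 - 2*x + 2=-b^2 + b*(x + 6) - 2*x - 8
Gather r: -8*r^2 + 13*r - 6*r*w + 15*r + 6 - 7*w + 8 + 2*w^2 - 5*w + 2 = -8*r^2 + r*(28 - 6*w) + 2*w^2 - 12*w + 16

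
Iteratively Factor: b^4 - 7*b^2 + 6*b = (b - 2)*(b^3 + 2*b^2 - 3*b) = b*(b - 2)*(b^2 + 2*b - 3) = b*(b - 2)*(b - 1)*(b + 3)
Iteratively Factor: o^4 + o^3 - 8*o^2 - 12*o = (o)*(o^3 + o^2 - 8*o - 12) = o*(o + 2)*(o^2 - o - 6) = o*(o - 3)*(o + 2)*(o + 2)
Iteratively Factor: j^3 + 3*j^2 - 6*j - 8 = (j + 1)*(j^2 + 2*j - 8) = (j - 2)*(j + 1)*(j + 4)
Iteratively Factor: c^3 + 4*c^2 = (c + 4)*(c^2) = c*(c + 4)*(c)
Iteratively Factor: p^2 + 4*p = (p + 4)*(p)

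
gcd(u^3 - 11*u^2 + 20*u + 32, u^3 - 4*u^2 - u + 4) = u^2 - 3*u - 4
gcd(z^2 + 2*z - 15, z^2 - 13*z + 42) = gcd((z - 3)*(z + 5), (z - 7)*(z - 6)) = 1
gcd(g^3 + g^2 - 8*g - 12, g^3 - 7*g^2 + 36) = g^2 - g - 6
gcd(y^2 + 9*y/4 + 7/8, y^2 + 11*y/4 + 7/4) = y + 7/4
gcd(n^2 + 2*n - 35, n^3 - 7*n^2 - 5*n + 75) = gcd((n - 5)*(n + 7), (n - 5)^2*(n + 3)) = n - 5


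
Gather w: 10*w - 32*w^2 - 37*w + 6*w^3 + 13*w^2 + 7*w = 6*w^3 - 19*w^2 - 20*w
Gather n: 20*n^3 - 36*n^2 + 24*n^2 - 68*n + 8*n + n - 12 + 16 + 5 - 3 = 20*n^3 - 12*n^2 - 59*n + 6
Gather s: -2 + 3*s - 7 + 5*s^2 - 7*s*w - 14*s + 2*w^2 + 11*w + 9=5*s^2 + s*(-7*w - 11) + 2*w^2 + 11*w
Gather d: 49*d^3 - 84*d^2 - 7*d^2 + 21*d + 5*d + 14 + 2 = 49*d^3 - 91*d^2 + 26*d + 16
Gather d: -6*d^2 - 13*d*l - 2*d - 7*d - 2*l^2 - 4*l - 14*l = -6*d^2 + d*(-13*l - 9) - 2*l^2 - 18*l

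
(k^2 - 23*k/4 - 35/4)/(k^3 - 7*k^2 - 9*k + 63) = (k + 5/4)/(k^2 - 9)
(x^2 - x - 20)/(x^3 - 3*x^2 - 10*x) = (x + 4)/(x*(x + 2))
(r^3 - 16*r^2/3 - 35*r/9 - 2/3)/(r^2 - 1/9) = (3*r^2 - 17*r - 6)/(3*r - 1)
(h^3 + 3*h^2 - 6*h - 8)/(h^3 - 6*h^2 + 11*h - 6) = (h^2 + 5*h + 4)/(h^2 - 4*h + 3)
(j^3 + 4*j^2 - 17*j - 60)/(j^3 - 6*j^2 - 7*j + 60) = (j + 5)/(j - 5)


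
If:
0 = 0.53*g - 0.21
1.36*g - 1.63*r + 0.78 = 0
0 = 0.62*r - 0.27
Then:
No Solution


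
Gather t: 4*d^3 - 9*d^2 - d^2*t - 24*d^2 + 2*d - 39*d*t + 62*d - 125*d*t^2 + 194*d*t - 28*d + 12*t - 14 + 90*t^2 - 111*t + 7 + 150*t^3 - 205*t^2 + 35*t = 4*d^3 - 33*d^2 + 36*d + 150*t^3 + t^2*(-125*d - 115) + t*(-d^2 + 155*d - 64) - 7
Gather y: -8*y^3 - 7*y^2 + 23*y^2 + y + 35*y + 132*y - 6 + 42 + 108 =-8*y^3 + 16*y^2 + 168*y + 144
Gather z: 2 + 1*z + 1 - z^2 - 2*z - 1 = -z^2 - z + 2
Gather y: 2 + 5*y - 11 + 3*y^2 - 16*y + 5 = 3*y^2 - 11*y - 4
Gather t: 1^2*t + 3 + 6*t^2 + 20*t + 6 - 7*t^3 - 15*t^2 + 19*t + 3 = -7*t^3 - 9*t^2 + 40*t + 12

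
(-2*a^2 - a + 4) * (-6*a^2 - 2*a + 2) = 12*a^4 + 10*a^3 - 26*a^2 - 10*a + 8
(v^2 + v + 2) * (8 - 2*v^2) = -2*v^4 - 2*v^3 + 4*v^2 + 8*v + 16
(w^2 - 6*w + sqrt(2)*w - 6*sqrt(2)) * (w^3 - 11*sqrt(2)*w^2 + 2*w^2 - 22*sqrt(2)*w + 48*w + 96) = w^5 - 10*sqrt(2)*w^4 - 4*w^4 + 14*w^3 + 40*sqrt(2)*w^3 - 104*w^2 + 168*sqrt(2)*w^2 - 312*w - 192*sqrt(2)*w - 576*sqrt(2)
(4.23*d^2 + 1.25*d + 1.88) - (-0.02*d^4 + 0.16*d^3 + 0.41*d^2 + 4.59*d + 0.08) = 0.02*d^4 - 0.16*d^3 + 3.82*d^2 - 3.34*d + 1.8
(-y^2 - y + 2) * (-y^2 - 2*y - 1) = y^4 + 3*y^3 + y^2 - 3*y - 2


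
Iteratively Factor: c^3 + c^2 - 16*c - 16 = (c - 4)*(c^2 + 5*c + 4) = (c - 4)*(c + 1)*(c + 4)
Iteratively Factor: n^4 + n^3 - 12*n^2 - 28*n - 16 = (n + 2)*(n^3 - n^2 - 10*n - 8) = (n + 2)^2*(n^2 - 3*n - 4) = (n - 4)*(n + 2)^2*(n + 1)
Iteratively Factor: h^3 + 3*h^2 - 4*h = (h - 1)*(h^2 + 4*h) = (h - 1)*(h + 4)*(h)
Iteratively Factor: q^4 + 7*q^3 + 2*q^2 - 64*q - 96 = (q - 3)*(q^3 + 10*q^2 + 32*q + 32) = (q - 3)*(q + 2)*(q^2 + 8*q + 16) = (q - 3)*(q + 2)*(q + 4)*(q + 4)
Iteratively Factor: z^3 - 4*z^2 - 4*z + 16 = (z - 2)*(z^2 - 2*z - 8) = (z - 2)*(z + 2)*(z - 4)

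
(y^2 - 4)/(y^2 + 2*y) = (y - 2)/y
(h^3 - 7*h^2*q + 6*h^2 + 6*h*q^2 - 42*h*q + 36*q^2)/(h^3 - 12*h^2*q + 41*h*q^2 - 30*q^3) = (-h - 6)/(-h + 5*q)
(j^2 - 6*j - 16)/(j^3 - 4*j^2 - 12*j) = (j - 8)/(j*(j - 6))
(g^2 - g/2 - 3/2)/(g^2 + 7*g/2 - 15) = (2*g^2 - g - 3)/(2*g^2 + 7*g - 30)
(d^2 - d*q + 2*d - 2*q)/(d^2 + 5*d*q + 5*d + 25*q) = (d^2 - d*q + 2*d - 2*q)/(d^2 + 5*d*q + 5*d + 25*q)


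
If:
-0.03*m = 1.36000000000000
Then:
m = -45.33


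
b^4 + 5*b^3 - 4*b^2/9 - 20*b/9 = b*(b - 2/3)*(b + 2/3)*(b + 5)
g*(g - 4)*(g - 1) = g^3 - 5*g^2 + 4*g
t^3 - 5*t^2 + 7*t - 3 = (t - 3)*(t - 1)^2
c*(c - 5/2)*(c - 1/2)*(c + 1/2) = c^4 - 5*c^3/2 - c^2/4 + 5*c/8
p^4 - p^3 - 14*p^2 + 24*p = p*(p - 3)*(p - 2)*(p + 4)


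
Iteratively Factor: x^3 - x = (x)*(x^2 - 1) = x*(x + 1)*(x - 1)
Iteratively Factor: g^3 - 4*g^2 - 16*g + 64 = (g - 4)*(g^2 - 16) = (g - 4)^2*(g + 4)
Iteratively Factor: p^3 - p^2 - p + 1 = (p + 1)*(p^2 - 2*p + 1) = (p - 1)*(p + 1)*(p - 1)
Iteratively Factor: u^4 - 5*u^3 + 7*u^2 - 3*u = (u - 1)*(u^3 - 4*u^2 + 3*u) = (u - 3)*(u - 1)*(u^2 - u) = (u - 3)*(u - 1)^2*(u)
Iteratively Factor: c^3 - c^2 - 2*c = (c - 2)*(c^2 + c) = c*(c - 2)*(c + 1)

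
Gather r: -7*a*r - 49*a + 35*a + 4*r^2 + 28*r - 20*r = -14*a + 4*r^2 + r*(8 - 7*a)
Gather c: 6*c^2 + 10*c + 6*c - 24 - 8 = 6*c^2 + 16*c - 32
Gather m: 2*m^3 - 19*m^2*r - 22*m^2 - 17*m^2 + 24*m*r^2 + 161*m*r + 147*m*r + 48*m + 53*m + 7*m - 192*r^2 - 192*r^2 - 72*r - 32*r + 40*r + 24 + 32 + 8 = 2*m^3 + m^2*(-19*r - 39) + m*(24*r^2 + 308*r + 108) - 384*r^2 - 64*r + 64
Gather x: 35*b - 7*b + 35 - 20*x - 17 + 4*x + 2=28*b - 16*x + 20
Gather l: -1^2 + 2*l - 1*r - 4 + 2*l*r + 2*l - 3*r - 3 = l*(2*r + 4) - 4*r - 8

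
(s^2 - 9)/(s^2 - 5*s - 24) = (s - 3)/(s - 8)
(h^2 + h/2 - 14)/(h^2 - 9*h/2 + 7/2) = (h + 4)/(h - 1)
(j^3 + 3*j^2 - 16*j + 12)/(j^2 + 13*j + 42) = (j^2 - 3*j + 2)/(j + 7)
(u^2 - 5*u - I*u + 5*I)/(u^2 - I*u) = (u - 5)/u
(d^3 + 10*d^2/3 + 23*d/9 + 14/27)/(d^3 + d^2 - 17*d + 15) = (27*d^3 + 90*d^2 + 69*d + 14)/(27*(d^3 + d^2 - 17*d + 15))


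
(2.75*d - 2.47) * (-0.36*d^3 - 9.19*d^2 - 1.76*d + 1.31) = -0.99*d^4 - 24.3833*d^3 + 17.8593*d^2 + 7.9497*d - 3.2357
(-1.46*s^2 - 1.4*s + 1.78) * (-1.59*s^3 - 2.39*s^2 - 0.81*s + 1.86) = 2.3214*s^5 + 5.7154*s^4 + 1.6984*s^3 - 5.8358*s^2 - 4.0458*s + 3.3108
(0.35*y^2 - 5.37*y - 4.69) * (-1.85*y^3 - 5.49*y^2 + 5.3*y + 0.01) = -0.6475*y^5 + 8.013*y^4 + 40.0128*y^3 - 2.7094*y^2 - 24.9107*y - 0.0469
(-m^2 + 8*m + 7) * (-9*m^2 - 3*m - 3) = 9*m^4 - 69*m^3 - 84*m^2 - 45*m - 21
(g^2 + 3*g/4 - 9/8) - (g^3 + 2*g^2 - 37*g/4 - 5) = -g^3 - g^2 + 10*g + 31/8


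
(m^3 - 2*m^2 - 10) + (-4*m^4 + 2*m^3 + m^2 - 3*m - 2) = -4*m^4 + 3*m^3 - m^2 - 3*m - 12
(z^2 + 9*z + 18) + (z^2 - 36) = 2*z^2 + 9*z - 18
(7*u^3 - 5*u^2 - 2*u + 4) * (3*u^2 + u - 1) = 21*u^5 - 8*u^4 - 18*u^3 + 15*u^2 + 6*u - 4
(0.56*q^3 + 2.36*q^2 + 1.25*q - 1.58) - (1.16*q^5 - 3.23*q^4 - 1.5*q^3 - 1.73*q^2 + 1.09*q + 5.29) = -1.16*q^5 + 3.23*q^4 + 2.06*q^3 + 4.09*q^2 + 0.16*q - 6.87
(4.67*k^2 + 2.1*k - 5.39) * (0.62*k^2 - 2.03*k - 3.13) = 2.8954*k^4 - 8.1781*k^3 - 22.2219*k^2 + 4.3687*k + 16.8707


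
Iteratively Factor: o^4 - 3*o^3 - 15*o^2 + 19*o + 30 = (o - 2)*(o^3 - o^2 - 17*o - 15) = (o - 5)*(o - 2)*(o^2 + 4*o + 3) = (o - 5)*(o - 2)*(o + 3)*(o + 1)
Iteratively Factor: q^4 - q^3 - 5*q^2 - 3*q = (q + 1)*(q^3 - 2*q^2 - 3*q) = (q + 1)^2*(q^2 - 3*q) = q*(q + 1)^2*(q - 3)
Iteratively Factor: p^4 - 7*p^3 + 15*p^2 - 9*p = (p - 3)*(p^3 - 4*p^2 + 3*p) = (p - 3)^2*(p^2 - p) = p*(p - 3)^2*(p - 1)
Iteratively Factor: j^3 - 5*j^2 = (j - 5)*(j^2) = j*(j - 5)*(j)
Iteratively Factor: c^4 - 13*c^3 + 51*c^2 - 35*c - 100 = (c - 4)*(c^3 - 9*c^2 + 15*c + 25) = (c - 5)*(c - 4)*(c^2 - 4*c - 5) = (c - 5)*(c - 4)*(c + 1)*(c - 5)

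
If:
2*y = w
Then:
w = 2*y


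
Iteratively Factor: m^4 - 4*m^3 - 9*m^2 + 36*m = (m - 4)*(m^3 - 9*m) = m*(m - 4)*(m^2 - 9) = m*(m - 4)*(m + 3)*(m - 3)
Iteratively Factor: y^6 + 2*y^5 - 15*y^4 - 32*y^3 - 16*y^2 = (y - 4)*(y^5 + 6*y^4 + 9*y^3 + 4*y^2) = (y - 4)*(y + 4)*(y^4 + 2*y^3 + y^2) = (y - 4)*(y + 1)*(y + 4)*(y^3 + y^2) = (y - 4)*(y + 1)^2*(y + 4)*(y^2) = y*(y - 4)*(y + 1)^2*(y + 4)*(y)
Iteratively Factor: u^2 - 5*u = (u - 5)*(u)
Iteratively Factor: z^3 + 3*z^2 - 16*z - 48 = (z - 4)*(z^2 + 7*z + 12) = (z - 4)*(z + 4)*(z + 3)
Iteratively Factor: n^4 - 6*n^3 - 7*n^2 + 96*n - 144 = (n - 4)*(n^3 - 2*n^2 - 15*n + 36) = (n - 4)*(n + 4)*(n^2 - 6*n + 9) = (n - 4)*(n - 3)*(n + 4)*(n - 3)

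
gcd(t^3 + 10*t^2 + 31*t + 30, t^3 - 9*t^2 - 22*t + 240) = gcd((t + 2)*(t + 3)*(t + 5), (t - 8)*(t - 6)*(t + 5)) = t + 5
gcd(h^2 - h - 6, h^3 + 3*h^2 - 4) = h + 2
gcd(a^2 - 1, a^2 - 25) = 1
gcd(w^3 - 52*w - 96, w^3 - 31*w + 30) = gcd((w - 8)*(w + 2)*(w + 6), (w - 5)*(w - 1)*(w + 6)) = w + 6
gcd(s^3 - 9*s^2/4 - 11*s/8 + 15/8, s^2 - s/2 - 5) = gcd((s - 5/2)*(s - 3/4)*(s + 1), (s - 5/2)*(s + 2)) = s - 5/2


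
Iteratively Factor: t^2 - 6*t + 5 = (t - 1)*(t - 5)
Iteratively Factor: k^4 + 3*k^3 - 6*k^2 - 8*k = (k - 2)*(k^3 + 5*k^2 + 4*k) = (k - 2)*(k + 1)*(k^2 + 4*k) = k*(k - 2)*(k + 1)*(k + 4)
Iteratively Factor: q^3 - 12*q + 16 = (q - 2)*(q^2 + 2*q - 8) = (q - 2)*(q + 4)*(q - 2)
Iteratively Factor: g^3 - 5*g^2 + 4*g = (g - 1)*(g^2 - 4*g) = (g - 4)*(g - 1)*(g)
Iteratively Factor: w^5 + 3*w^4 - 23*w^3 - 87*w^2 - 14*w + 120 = (w - 5)*(w^4 + 8*w^3 + 17*w^2 - 2*w - 24) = (w - 5)*(w + 4)*(w^3 + 4*w^2 + w - 6) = (w - 5)*(w + 2)*(w + 4)*(w^2 + 2*w - 3) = (w - 5)*(w + 2)*(w + 3)*(w + 4)*(w - 1)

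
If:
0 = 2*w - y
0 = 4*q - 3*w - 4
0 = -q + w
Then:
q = 4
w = 4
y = 8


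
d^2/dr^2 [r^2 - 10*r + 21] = 2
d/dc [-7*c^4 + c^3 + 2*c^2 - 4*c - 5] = -28*c^3 + 3*c^2 + 4*c - 4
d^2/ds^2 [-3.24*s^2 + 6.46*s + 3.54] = -6.48000000000000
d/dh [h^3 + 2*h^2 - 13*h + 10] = 3*h^2 + 4*h - 13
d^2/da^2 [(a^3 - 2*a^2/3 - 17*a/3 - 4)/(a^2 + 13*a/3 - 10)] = 36*(39*a^3 - 243*a^2 + 117*a - 641)/(27*a^6 + 351*a^5 + 711*a^4 - 4823*a^3 - 7110*a^2 + 35100*a - 27000)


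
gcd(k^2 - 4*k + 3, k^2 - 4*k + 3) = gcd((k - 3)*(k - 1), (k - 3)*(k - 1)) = k^2 - 4*k + 3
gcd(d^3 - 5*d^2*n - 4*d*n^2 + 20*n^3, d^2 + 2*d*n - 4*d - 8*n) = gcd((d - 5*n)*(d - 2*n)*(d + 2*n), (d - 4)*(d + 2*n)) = d + 2*n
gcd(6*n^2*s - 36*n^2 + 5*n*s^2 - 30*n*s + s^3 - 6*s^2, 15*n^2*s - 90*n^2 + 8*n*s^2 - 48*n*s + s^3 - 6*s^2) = 3*n*s - 18*n + s^2 - 6*s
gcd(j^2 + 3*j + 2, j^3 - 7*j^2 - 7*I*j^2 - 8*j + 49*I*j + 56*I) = j + 1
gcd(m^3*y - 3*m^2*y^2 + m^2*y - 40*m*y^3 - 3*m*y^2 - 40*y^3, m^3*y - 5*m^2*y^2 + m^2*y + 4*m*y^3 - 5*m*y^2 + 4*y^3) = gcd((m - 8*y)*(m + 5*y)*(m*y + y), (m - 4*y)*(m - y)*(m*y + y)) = m*y + y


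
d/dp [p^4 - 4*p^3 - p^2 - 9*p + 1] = 4*p^3 - 12*p^2 - 2*p - 9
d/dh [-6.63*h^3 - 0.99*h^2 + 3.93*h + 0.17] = -19.89*h^2 - 1.98*h + 3.93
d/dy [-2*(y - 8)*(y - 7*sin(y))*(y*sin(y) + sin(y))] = 2*(8 - y)*(y - 7*sin(y))*(y*cos(y) + sqrt(2)*sin(y + pi/4)) + 2*(y - 8)*(y + 1)*(7*cos(y) - 1)*sin(y) - 2*(y + 1)*(y - 7*sin(y))*sin(y)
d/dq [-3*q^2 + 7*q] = 7 - 6*q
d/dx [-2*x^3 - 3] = -6*x^2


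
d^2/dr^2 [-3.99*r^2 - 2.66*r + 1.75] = -7.98000000000000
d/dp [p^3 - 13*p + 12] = 3*p^2 - 13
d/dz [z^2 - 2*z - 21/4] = 2*z - 2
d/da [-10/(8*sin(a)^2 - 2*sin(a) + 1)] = 20*(8*sin(a) - 1)*cos(a)/(8*sin(a)^2 - 2*sin(a) + 1)^2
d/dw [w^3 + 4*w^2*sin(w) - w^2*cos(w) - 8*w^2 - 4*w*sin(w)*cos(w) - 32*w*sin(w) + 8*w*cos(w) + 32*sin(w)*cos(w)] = w^2*sin(w) + 4*w^2*cos(w) + 3*w^2 - 34*w*cos(w) - 4*w*cos(2*w) - 16*w - 32*sin(w) - 2*sin(2*w) + 8*cos(w) + 32*cos(2*w)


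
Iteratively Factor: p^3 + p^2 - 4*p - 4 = (p - 2)*(p^2 + 3*p + 2) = (p - 2)*(p + 2)*(p + 1)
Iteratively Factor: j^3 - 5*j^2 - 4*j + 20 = (j + 2)*(j^2 - 7*j + 10) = (j - 5)*(j + 2)*(j - 2)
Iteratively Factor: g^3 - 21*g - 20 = (g - 5)*(g^2 + 5*g + 4) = (g - 5)*(g + 4)*(g + 1)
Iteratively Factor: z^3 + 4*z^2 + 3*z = (z)*(z^2 + 4*z + 3) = z*(z + 1)*(z + 3)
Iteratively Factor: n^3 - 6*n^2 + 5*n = (n - 1)*(n^2 - 5*n) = (n - 5)*(n - 1)*(n)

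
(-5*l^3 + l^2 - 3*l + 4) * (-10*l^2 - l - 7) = 50*l^5 - 5*l^4 + 64*l^3 - 44*l^2 + 17*l - 28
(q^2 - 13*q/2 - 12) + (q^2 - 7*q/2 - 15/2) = 2*q^2 - 10*q - 39/2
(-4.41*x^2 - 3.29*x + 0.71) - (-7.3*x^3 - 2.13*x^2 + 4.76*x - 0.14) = 7.3*x^3 - 2.28*x^2 - 8.05*x + 0.85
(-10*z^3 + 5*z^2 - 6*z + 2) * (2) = -20*z^3 + 10*z^2 - 12*z + 4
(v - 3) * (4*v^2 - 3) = 4*v^3 - 12*v^2 - 3*v + 9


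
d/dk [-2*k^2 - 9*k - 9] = -4*k - 9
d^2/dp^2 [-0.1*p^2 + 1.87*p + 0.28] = -0.200000000000000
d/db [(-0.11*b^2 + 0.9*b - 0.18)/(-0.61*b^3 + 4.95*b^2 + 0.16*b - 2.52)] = (-0.0671*b^4 + 1.098*b^3 - 4.802*b^2 + 2.3364*b - 2.2392)/(0.3721*b^6 - 6.039*b^5 + 24.3073*b^4 + 4.6584*b^3 - 24.9224*b^2 - 0.8064*b + 6.3504)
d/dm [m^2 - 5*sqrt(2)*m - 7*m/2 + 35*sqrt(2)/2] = 2*m - 5*sqrt(2) - 7/2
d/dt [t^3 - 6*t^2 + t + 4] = 3*t^2 - 12*t + 1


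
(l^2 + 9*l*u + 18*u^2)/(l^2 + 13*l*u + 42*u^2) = (l + 3*u)/(l + 7*u)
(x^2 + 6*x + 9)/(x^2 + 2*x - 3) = (x + 3)/(x - 1)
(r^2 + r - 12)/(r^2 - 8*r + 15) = (r + 4)/(r - 5)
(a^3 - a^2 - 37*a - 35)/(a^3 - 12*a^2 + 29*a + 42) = (a + 5)/(a - 6)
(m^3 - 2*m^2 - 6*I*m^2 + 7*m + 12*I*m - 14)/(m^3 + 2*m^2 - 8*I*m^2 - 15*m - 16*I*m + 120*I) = (m^3 + m^2*(-2 - 6*I) + m*(7 + 12*I) - 14)/(m^3 + m^2*(2 - 8*I) + m*(-15 - 16*I) + 120*I)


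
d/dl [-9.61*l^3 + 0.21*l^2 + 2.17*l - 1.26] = -28.83*l^2 + 0.42*l + 2.17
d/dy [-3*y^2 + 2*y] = 2 - 6*y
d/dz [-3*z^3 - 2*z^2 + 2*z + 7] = -9*z^2 - 4*z + 2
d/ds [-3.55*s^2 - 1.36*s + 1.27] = -7.1*s - 1.36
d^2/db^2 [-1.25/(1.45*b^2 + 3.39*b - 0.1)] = (5.25625*b^2 + 12.28875*b - 1.25*(2.9*b + 3.39)*(5.8*b + 6.78) - 0.3625)/(1.45*b^2 + 3.39*b - 0.1)^3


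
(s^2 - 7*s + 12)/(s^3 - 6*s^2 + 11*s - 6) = (s - 4)/(s^2 - 3*s + 2)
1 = 1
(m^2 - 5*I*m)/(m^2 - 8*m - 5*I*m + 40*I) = m/(m - 8)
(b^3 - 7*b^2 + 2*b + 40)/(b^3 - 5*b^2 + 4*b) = (b^2 - 3*b - 10)/(b*(b - 1))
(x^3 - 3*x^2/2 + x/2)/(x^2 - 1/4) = 2*x*(x - 1)/(2*x + 1)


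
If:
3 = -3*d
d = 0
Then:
No Solution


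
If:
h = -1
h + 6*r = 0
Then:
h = -1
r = 1/6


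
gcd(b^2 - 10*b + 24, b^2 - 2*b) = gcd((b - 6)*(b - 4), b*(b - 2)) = 1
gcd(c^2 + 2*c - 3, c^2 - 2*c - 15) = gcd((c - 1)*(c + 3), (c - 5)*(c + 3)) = c + 3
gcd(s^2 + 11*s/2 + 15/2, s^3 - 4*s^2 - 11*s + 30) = s + 3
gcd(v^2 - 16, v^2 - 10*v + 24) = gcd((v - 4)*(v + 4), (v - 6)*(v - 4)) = v - 4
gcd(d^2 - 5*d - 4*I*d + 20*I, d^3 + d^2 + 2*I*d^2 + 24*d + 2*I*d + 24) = d - 4*I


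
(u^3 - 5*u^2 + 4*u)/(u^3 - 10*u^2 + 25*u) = (u^2 - 5*u + 4)/(u^2 - 10*u + 25)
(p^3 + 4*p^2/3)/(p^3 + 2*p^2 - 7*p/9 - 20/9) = 3*p^2/(3*p^2 + 2*p - 5)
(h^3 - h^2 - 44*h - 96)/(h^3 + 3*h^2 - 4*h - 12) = (h^2 - 4*h - 32)/(h^2 - 4)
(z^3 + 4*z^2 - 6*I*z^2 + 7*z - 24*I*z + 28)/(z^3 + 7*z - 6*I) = (z^3 + z^2*(4 - 6*I) + z*(7 - 24*I) + 28)/(z^3 + 7*z - 6*I)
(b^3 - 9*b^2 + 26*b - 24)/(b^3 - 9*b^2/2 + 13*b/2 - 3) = 2*(b^2 - 7*b + 12)/(2*b^2 - 5*b + 3)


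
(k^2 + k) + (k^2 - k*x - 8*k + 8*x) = 2*k^2 - k*x - 7*k + 8*x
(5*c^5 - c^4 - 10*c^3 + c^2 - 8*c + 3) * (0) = 0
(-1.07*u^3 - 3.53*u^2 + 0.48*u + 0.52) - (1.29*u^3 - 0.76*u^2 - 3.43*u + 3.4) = -2.36*u^3 - 2.77*u^2 + 3.91*u - 2.88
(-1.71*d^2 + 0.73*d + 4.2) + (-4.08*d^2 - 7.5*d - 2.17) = -5.79*d^2 - 6.77*d + 2.03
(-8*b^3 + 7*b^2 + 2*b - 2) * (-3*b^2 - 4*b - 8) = 24*b^5 + 11*b^4 + 30*b^3 - 58*b^2 - 8*b + 16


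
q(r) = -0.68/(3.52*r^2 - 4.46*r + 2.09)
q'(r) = -0.68*(4.46 - 7.04*r)/(3.52*r^2 - 4.46*r + 2.09)^2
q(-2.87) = -0.02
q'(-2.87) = -0.01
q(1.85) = -0.12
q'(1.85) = 0.17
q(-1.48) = -0.04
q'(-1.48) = -0.04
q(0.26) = -0.58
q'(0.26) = -1.31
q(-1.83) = -0.03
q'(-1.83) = -0.02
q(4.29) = -0.01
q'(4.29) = 0.01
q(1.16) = -0.41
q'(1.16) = 0.92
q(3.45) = -0.02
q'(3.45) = 0.02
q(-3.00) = -0.01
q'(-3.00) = -0.01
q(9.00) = -0.00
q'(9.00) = 0.00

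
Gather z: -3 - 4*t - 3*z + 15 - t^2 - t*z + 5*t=-t^2 + t + z*(-t - 3) + 12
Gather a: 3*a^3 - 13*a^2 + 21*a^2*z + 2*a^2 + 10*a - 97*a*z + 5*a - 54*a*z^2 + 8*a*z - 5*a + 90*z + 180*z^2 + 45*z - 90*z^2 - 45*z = 3*a^3 + a^2*(21*z - 11) + a*(-54*z^2 - 89*z + 10) + 90*z^2 + 90*z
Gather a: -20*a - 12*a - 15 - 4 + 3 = -32*a - 16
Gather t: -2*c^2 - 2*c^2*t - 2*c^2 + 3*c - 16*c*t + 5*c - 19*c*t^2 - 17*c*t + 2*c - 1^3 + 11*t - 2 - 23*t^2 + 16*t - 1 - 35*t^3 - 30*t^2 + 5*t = -4*c^2 + 10*c - 35*t^3 + t^2*(-19*c - 53) + t*(-2*c^2 - 33*c + 32) - 4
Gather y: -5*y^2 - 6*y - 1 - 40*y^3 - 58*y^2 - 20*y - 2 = -40*y^3 - 63*y^2 - 26*y - 3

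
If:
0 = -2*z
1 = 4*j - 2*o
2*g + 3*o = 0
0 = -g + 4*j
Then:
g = 3/7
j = 3/28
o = -2/7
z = 0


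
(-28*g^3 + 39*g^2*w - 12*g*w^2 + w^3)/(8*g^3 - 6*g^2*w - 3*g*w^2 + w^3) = (-7*g + w)/(2*g + w)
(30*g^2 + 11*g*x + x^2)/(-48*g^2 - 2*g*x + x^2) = (5*g + x)/(-8*g + x)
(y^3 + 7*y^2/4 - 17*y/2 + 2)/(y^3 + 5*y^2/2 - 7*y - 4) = (4*y - 1)/(2*(2*y + 1))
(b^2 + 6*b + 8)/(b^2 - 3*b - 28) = (b + 2)/(b - 7)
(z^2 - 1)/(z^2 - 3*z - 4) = (z - 1)/(z - 4)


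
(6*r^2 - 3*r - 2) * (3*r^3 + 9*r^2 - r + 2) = 18*r^5 + 45*r^4 - 39*r^3 - 3*r^2 - 4*r - 4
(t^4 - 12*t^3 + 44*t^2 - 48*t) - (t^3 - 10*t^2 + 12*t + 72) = t^4 - 13*t^3 + 54*t^2 - 60*t - 72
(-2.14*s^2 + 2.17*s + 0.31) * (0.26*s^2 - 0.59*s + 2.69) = -0.5564*s^4 + 1.8268*s^3 - 6.9563*s^2 + 5.6544*s + 0.8339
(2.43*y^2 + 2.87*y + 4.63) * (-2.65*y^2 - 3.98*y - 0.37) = -6.4395*y^4 - 17.2769*y^3 - 24.5912*y^2 - 19.4893*y - 1.7131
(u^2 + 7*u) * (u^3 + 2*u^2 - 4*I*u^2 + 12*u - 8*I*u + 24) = u^5 + 9*u^4 - 4*I*u^4 + 26*u^3 - 36*I*u^3 + 108*u^2 - 56*I*u^2 + 168*u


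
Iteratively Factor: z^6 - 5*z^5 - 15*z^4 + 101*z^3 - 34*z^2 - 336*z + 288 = (z + 2)*(z^5 - 7*z^4 - z^3 + 103*z^2 - 240*z + 144) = (z - 1)*(z + 2)*(z^4 - 6*z^3 - 7*z^2 + 96*z - 144) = (z - 3)*(z - 1)*(z + 2)*(z^3 - 3*z^2 - 16*z + 48) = (z - 3)*(z - 1)*(z + 2)*(z + 4)*(z^2 - 7*z + 12) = (z - 3)^2*(z - 1)*(z + 2)*(z + 4)*(z - 4)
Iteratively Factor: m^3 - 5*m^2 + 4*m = (m - 4)*(m^2 - m) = (m - 4)*(m - 1)*(m)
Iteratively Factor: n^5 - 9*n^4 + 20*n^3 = (n)*(n^4 - 9*n^3 + 20*n^2) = n*(n - 4)*(n^3 - 5*n^2) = n*(n - 5)*(n - 4)*(n^2) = n^2*(n - 5)*(n - 4)*(n)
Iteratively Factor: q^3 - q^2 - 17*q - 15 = (q + 3)*(q^2 - 4*q - 5) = (q - 5)*(q + 3)*(q + 1)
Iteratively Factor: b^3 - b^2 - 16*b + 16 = (b - 4)*(b^2 + 3*b - 4) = (b - 4)*(b + 4)*(b - 1)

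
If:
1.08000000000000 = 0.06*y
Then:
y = 18.00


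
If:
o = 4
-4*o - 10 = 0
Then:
No Solution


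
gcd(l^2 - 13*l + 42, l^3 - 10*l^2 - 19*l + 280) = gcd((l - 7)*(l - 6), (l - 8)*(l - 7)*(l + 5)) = l - 7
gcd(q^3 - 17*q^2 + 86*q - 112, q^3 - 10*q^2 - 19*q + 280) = q^2 - 15*q + 56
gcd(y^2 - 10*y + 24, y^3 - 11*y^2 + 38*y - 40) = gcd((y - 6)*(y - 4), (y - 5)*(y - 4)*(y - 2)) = y - 4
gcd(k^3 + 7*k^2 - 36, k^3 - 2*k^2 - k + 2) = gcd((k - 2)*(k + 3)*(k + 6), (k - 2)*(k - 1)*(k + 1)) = k - 2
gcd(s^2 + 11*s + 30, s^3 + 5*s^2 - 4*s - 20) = s + 5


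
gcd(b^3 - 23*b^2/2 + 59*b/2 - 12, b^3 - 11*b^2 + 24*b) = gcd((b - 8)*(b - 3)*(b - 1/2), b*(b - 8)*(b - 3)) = b^2 - 11*b + 24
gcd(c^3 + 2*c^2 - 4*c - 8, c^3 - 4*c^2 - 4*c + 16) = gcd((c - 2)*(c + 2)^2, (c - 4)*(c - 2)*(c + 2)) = c^2 - 4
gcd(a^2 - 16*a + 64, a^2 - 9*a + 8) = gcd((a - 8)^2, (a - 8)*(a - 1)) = a - 8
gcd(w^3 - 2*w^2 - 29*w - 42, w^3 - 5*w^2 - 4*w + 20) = w + 2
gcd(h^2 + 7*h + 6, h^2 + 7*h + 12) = 1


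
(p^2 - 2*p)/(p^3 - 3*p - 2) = p/(p^2 + 2*p + 1)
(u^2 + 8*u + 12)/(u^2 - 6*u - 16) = (u + 6)/(u - 8)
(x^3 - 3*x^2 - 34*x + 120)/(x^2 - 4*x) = x + 1 - 30/x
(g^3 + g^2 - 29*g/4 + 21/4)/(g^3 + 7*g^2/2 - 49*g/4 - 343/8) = 2*(2*g^2 - 5*g + 3)/(4*g^2 - 49)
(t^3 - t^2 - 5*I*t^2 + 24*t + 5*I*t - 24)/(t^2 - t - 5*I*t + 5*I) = (t^2 - 5*I*t + 24)/(t - 5*I)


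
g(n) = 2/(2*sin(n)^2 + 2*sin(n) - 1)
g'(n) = 2*(-4*sin(n)*cos(n) - 2*cos(n))/(2*sin(n)^2 + 2*sin(n) - 1)^2 = -(4*sin(2*n) + 4*cos(n))/(2*sin(n) - cos(2*n))^2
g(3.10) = -2.19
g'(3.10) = 5.19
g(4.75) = -2.00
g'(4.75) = 0.15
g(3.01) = -2.84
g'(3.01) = 10.13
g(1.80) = 0.70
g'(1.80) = 0.33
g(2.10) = 0.90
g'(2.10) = 1.12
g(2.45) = 1.84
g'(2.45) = 5.91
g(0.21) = -4.03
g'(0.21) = -22.52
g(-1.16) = -1.74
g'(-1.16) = 1.00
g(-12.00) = 3.08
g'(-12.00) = -16.62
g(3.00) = -2.95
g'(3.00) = 11.05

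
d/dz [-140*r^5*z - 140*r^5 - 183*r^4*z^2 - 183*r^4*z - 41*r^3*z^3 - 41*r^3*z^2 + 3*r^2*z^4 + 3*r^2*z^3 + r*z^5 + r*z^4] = r*(-140*r^4 - 366*r^3*z - 183*r^3 - 123*r^2*z^2 - 82*r^2*z + 12*r*z^3 + 9*r*z^2 + 5*z^4 + 4*z^3)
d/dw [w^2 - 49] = 2*w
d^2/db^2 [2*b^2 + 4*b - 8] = 4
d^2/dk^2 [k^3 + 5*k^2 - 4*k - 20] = 6*k + 10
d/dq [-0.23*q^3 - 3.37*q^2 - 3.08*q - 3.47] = -0.69*q^2 - 6.74*q - 3.08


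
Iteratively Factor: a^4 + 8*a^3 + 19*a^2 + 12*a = (a + 1)*(a^3 + 7*a^2 + 12*a) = (a + 1)*(a + 4)*(a^2 + 3*a) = (a + 1)*(a + 3)*(a + 4)*(a)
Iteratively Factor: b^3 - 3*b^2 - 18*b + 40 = (b - 5)*(b^2 + 2*b - 8) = (b - 5)*(b + 4)*(b - 2)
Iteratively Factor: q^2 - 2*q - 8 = (q - 4)*(q + 2)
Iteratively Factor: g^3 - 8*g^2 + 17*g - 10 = (g - 1)*(g^2 - 7*g + 10) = (g - 5)*(g - 1)*(g - 2)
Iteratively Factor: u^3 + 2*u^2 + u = (u + 1)*(u^2 + u) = u*(u + 1)*(u + 1)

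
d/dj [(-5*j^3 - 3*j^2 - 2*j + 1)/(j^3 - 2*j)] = (3*j^4 + 24*j^3 + 3*j^2 + 2)/(j^2*(j^4 - 4*j^2 + 4))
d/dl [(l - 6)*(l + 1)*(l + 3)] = 3*l^2 - 4*l - 21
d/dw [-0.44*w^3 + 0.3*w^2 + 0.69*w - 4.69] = -1.32*w^2 + 0.6*w + 0.69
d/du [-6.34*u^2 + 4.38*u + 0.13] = 4.38 - 12.68*u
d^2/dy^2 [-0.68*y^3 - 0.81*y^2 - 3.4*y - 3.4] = -4.08*y - 1.62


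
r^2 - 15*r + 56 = (r - 8)*(r - 7)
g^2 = g^2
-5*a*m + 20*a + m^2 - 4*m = (-5*a + m)*(m - 4)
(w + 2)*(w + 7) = w^2 + 9*w + 14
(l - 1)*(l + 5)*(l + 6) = l^3 + 10*l^2 + 19*l - 30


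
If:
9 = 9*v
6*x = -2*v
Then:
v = 1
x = -1/3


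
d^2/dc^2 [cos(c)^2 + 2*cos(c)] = -2*cos(c) - 2*cos(2*c)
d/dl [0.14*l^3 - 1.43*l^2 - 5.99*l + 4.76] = 0.42*l^2 - 2.86*l - 5.99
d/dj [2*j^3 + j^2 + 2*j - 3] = 6*j^2 + 2*j + 2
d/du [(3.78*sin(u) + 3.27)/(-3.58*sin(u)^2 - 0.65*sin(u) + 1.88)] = (13.5324*sin(u)^2 + 23.4132*sin(u) + 9.2319)*cos(u)/(12.8164*sin(u)^4 + 4.654*sin(u)^3 - 13.0383*sin(u)^2 - 2.444*sin(u) + 3.5344)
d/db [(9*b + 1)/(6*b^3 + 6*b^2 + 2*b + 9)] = (-108*b^3 - 72*b^2 - 12*b + 79)/(36*b^6 + 72*b^5 + 60*b^4 + 132*b^3 + 112*b^2 + 36*b + 81)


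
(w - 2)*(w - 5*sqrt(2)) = w^2 - 5*sqrt(2)*w - 2*w + 10*sqrt(2)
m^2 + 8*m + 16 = (m + 4)^2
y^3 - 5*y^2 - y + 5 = (y - 5)*(y - 1)*(y + 1)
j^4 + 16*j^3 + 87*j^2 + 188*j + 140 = (j + 2)^2*(j + 5)*(j + 7)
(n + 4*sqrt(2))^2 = n^2 + 8*sqrt(2)*n + 32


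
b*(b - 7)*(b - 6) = b^3 - 13*b^2 + 42*b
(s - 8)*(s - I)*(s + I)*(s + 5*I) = s^4 - 8*s^3 + 5*I*s^3 + s^2 - 40*I*s^2 - 8*s + 5*I*s - 40*I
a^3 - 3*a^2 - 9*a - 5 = (a - 5)*(a + 1)^2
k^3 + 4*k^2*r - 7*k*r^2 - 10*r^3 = (k - 2*r)*(k + r)*(k + 5*r)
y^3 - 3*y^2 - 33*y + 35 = (y - 7)*(y - 1)*(y + 5)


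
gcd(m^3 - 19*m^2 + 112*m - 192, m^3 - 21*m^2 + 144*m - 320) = m^2 - 16*m + 64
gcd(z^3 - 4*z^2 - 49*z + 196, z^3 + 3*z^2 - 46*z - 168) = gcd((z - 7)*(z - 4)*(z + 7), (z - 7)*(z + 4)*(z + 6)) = z - 7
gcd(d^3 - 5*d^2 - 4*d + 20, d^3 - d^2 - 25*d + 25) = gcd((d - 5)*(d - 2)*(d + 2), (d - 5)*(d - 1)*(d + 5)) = d - 5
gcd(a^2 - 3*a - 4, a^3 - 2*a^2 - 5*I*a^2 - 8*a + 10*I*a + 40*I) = a - 4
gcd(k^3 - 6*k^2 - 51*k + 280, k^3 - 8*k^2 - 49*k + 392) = k^2 - k - 56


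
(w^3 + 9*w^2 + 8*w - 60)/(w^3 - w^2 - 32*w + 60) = (w + 5)/(w - 5)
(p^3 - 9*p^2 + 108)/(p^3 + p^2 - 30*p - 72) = (p - 6)/(p + 4)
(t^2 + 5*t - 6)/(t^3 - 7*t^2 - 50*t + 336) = (t^2 + 5*t - 6)/(t^3 - 7*t^2 - 50*t + 336)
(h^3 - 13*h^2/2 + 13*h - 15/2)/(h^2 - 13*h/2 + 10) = (h^2 - 4*h + 3)/(h - 4)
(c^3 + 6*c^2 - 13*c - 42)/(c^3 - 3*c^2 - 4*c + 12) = (c + 7)/(c - 2)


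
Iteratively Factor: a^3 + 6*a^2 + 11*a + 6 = (a + 2)*(a^2 + 4*a + 3) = (a + 2)*(a + 3)*(a + 1)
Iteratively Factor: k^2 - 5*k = (k)*(k - 5)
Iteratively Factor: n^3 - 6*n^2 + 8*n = (n)*(n^2 - 6*n + 8) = n*(n - 4)*(n - 2)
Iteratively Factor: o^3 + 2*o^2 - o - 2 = (o + 1)*(o^2 + o - 2) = (o + 1)*(o + 2)*(o - 1)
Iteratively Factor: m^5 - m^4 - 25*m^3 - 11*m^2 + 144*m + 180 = (m + 2)*(m^4 - 3*m^3 - 19*m^2 + 27*m + 90) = (m + 2)*(m + 3)*(m^3 - 6*m^2 - m + 30) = (m + 2)^2*(m + 3)*(m^2 - 8*m + 15) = (m - 5)*(m + 2)^2*(m + 3)*(m - 3)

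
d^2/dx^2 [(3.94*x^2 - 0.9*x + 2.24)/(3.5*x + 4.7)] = 258.5592/(42.875*x^3 + 172.725*x^2 + 231.945*x + 103.823)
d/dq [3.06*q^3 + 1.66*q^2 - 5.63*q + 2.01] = 9.18*q^2 + 3.32*q - 5.63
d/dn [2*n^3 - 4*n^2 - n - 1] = 6*n^2 - 8*n - 1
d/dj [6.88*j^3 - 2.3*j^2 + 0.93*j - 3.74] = 20.64*j^2 - 4.6*j + 0.93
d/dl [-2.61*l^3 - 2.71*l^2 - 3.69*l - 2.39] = -7.83*l^2 - 5.42*l - 3.69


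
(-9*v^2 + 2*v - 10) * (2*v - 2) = -18*v^3 + 22*v^2 - 24*v + 20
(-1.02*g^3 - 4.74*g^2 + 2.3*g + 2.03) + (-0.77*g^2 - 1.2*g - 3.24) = -1.02*g^3 - 5.51*g^2 + 1.1*g - 1.21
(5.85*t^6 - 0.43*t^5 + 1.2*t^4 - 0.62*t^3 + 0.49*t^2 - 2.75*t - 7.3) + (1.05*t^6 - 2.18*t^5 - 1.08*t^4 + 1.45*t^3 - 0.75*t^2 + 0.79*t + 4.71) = 6.9*t^6 - 2.61*t^5 + 0.12*t^4 + 0.83*t^3 - 0.26*t^2 - 1.96*t - 2.59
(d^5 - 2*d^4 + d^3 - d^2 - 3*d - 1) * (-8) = -8*d^5 + 16*d^4 - 8*d^3 + 8*d^2 + 24*d + 8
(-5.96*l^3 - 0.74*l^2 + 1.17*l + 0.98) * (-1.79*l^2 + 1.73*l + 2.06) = 10.6684*l^5 - 8.9862*l^4 - 15.6521*l^3 - 1.2545*l^2 + 4.1056*l + 2.0188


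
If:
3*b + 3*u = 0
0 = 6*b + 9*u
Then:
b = 0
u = 0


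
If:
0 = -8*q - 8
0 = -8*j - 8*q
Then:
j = 1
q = -1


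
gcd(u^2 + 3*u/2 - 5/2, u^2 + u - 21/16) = 1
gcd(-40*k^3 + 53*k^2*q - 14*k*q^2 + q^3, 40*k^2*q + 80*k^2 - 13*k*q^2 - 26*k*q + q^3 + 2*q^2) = 40*k^2 - 13*k*q + q^2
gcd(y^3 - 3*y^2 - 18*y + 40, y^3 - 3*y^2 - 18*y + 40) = y^3 - 3*y^2 - 18*y + 40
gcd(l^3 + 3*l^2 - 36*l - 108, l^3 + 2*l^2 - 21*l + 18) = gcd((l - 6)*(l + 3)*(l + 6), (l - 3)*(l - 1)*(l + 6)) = l + 6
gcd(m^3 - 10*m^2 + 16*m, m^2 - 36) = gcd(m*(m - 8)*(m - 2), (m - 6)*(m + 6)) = 1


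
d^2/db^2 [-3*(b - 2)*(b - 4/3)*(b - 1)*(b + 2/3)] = -36*b^2 + 66*b - 56/3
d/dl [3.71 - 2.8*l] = -2.80000000000000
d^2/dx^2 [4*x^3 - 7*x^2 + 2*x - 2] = 24*x - 14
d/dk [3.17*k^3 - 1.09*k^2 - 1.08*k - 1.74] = 9.51*k^2 - 2.18*k - 1.08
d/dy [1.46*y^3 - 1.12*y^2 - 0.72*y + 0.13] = 4.38*y^2 - 2.24*y - 0.72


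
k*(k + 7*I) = k^2 + 7*I*k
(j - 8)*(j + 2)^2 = j^3 - 4*j^2 - 28*j - 32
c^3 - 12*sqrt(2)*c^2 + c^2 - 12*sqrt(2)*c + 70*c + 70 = (c + 1)*(c - 7*sqrt(2))*(c - 5*sqrt(2))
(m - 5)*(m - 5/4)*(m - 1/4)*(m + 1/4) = m^4 - 25*m^3/4 + 99*m^2/16 + 25*m/64 - 25/64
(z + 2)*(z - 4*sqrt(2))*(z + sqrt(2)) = z^3 - 3*sqrt(2)*z^2 + 2*z^2 - 6*sqrt(2)*z - 8*z - 16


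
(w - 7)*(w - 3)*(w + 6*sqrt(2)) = w^3 - 10*w^2 + 6*sqrt(2)*w^2 - 60*sqrt(2)*w + 21*w + 126*sqrt(2)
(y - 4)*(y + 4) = y^2 - 16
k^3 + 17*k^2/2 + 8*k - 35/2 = (k - 1)*(k + 5/2)*(k + 7)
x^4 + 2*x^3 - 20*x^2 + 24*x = x*(x - 2)^2*(x + 6)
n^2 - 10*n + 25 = (n - 5)^2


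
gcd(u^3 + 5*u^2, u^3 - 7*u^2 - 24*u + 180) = u + 5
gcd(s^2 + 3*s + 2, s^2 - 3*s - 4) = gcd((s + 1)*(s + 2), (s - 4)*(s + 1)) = s + 1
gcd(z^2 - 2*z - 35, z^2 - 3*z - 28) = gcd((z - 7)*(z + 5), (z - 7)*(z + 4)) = z - 7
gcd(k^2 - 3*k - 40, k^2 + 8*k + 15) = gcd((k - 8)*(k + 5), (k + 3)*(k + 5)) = k + 5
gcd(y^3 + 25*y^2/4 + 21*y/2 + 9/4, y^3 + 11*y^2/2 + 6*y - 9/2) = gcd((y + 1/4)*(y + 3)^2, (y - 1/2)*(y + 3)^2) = y^2 + 6*y + 9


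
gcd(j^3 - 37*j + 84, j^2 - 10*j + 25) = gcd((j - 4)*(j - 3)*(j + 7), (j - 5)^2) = 1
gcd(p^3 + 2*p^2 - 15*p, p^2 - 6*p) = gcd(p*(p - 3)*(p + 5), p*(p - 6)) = p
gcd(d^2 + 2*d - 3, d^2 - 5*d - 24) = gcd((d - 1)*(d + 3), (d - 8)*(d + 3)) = d + 3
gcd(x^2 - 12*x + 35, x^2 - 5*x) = x - 5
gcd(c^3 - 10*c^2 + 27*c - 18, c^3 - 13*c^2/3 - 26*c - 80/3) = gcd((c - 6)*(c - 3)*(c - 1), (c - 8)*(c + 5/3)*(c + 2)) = 1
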